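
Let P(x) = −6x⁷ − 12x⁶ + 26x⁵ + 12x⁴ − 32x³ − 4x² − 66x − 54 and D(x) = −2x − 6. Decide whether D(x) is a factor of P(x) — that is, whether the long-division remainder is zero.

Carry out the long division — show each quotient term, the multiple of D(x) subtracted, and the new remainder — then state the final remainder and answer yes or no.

Step 1: lead(−6x⁷ − 12x⁶ + 26x⁵ + 12x⁴ − 32x³ − 4x² − 66x − 54) ÷ lead(D) = −6x⁷ ÷ −2x = 3x⁶. Subtract (3x⁶)·D = −6x⁷ − 18x⁶. Remainder: 6x⁶ + 26x⁵ + 12x⁴ − 32x³ − 4x² − 66x − 54.
Step 2: lead(6x⁶ + 26x⁵ + 12x⁴ − 32x³ − 4x² − 66x − 54) ÷ lead(D) = 6x⁶ ÷ −2x = −3x⁵. Subtract (−3x⁵)·D = 6x⁶ + 18x⁵. Remainder: 8x⁵ + 12x⁴ − 32x³ − 4x² − 66x − 54.
Step 3: lead(8x⁵ + 12x⁴ − 32x³ − 4x² − 66x − 54) ÷ lead(D) = 8x⁵ ÷ −2x = −4x⁴. Subtract (−4x⁴)·D = 8x⁵ + 24x⁴. Remainder: −12x⁴ − 32x³ − 4x² − 66x − 54.
Step 4: lead(−12x⁴ − 32x³ − 4x² − 66x − 54) ÷ lead(D) = −12x⁴ ÷ −2x = 6x³. Subtract (6x³)·D = −12x⁴ − 36x³. Remainder: 4x³ − 4x² − 66x − 54.
Step 5: lead(4x³ − 4x² − 66x − 54) ÷ lead(D) = 4x³ ÷ −2x = −2x². Subtract (−2x²)·D = 4x³ + 12x². Remainder: −16x² − 66x − 54.
Step 6: lead(−16x² − 66x − 54) ÷ lead(D) = −16x² ÷ −2x = 8x. Subtract (8x)·D = −16x² − 48x. Remainder: −18x − 54.
Step 7: lead(−18x − 54) ÷ lead(D) = −18x ÷ −2x = 9. Subtract (9)·D = −18x − 54. Remainder: 0.

R(x) = 0, so D(x) is a factor of P(x). yes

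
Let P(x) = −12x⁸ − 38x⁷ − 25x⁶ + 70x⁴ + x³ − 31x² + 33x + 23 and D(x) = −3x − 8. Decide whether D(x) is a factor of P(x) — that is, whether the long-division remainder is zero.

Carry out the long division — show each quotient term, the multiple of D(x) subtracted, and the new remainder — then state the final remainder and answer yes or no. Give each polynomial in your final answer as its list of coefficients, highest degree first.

R = [-1], so D(x) is not a factor of P(x). no

Step 1: lead(−12x⁸ − 38x⁷ − 25x⁶ + 70x⁴ + x³ − 31x² + 33x + 23) ÷ lead(D) = −12x⁸ ÷ −3x = 4x⁷. Subtract (4x⁷)·D = −12x⁸ − 32x⁷. Remainder: −6x⁷ − 25x⁶ + 70x⁴ + x³ − 31x² + 33x + 23.
Step 2: lead(−6x⁷ − 25x⁶ + 70x⁴ + x³ − 31x² + 33x + 23) ÷ lead(D) = −6x⁷ ÷ −3x = 2x⁶. Subtract (2x⁶)·D = −6x⁷ − 16x⁶. Remainder: −9x⁶ + 70x⁴ + x³ − 31x² + 33x + 23.
Step 3: lead(−9x⁶ + 70x⁴ + x³ − 31x² + 33x + 23) ÷ lead(D) = −9x⁶ ÷ −3x = 3x⁵. Subtract (3x⁵)·D = −9x⁶ − 24x⁵. Remainder: 24x⁵ + 70x⁴ + x³ − 31x² + 33x + 23.
Step 4: lead(24x⁵ + 70x⁴ + x³ − 31x² + 33x + 23) ÷ lead(D) = 24x⁵ ÷ −3x = −8x⁴. Subtract (−8x⁴)·D = 24x⁵ + 64x⁴. Remainder: 6x⁴ + x³ − 31x² + 33x + 23.
Step 5: lead(6x⁴ + x³ − 31x² + 33x + 23) ÷ lead(D) = 6x⁴ ÷ −3x = −2x³. Subtract (−2x³)·D = 6x⁴ + 16x³. Remainder: −15x³ − 31x² + 33x + 23.
Step 6: lead(−15x³ − 31x² + 33x + 23) ÷ lead(D) = −15x³ ÷ −3x = 5x². Subtract (5x²)·D = −15x³ − 40x². Remainder: 9x² + 33x + 23.
Step 7: lead(9x² + 33x + 23) ÷ lead(D) = 9x² ÷ −3x = −3x. Subtract (−3x)·D = 9x² + 24x. Remainder: 9x + 23.
Step 8: lead(9x + 23) ÷ lead(D) = 9x ÷ −3x = −3. Subtract (−3)·D = 9x + 24. Remainder: −1.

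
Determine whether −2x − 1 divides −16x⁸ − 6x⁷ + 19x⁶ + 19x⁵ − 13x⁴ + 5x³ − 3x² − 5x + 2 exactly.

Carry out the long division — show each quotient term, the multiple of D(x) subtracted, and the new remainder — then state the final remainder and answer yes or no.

R(x) = 2, so D(x) is not a factor of P(x). no

Step 1: lead(−16x⁸ − 6x⁷ + 19x⁶ + 19x⁵ − 13x⁴ + 5x³ − 3x² − 5x + 2) ÷ lead(D) = −16x⁸ ÷ −2x = 8x⁷. Subtract (8x⁷)·D = −16x⁸ − 8x⁷. Remainder: 2x⁷ + 19x⁶ + 19x⁵ − 13x⁴ + 5x³ − 3x² − 5x + 2.
Step 2: lead(2x⁷ + 19x⁶ + 19x⁵ − 13x⁴ + 5x³ − 3x² − 5x + 2) ÷ lead(D) = 2x⁷ ÷ −2x = −x⁶. Subtract (−x⁶)·D = 2x⁷ + x⁶. Remainder: 18x⁶ + 19x⁵ − 13x⁴ + 5x³ − 3x² − 5x + 2.
Step 3: lead(18x⁶ + 19x⁵ − 13x⁴ + 5x³ − 3x² − 5x + 2) ÷ lead(D) = 18x⁶ ÷ −2x = −9x⁵. Subtract (−9x⁵)·D = 18x⁶ + 9x⁵. Remainder: 10x⁵ − 13x⁴ + 5x³ − 3x² − 5x + 2.
Step 4: lead(10x⁵ − 13x⁴ + 5x³ − 3x² − 5x + 2) ÷ lead(D) = 10x⁵ ÷ −2x = −5x⁴. Subtract (−5x⁴)·D = 10x⁵ + 5x⁴. Remainder: −18x⁴ + 5x³ − 3x² − 5x + 2.
Step 5: lead(−18x⁴ + 5x³ − 3x² − 5x + 2) ÷ lead(D) = −18x⁴ ÷ −2x = 9x³. Subtract (9x³)·D = −18x⁴ − 9x³. Remainder: 14x³ − 3x² − 5x + 2.
Step 6: lead(14x³ − 3x² − 5x + 2) ÷ lead(D) = 14x³ ÷ −2x = −7x². Subtract (−7x²)·D = 14x³ + 7x². Remainder: −10x² − 5x + 2.
Step 7: lead(−10x² − 5x + 2) ÷ lead(D) = −10x² ÷ −2x = 5x. Subtract (5x)·D = −10x² − 5x. Remainder: 2.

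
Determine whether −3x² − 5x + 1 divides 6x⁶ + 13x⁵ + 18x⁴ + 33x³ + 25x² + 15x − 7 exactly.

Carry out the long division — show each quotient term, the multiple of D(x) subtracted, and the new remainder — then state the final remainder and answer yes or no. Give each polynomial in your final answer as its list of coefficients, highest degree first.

R = [-7, -2], so D(x) is not a factor of P(x). no

Step 1: lead(6x⁶ + 13x⁵ + 18x⁴ + 33x³ + 25x² + 15x − 7) ÷ lead(D) = 6x⁶ ÷ −3x² = −2x⁴. Subtract (−2x⁴)·D = 6x⁶ + 10x⁵ − 2x⁴. Remainder: 3x⁵ + 20x⁴ + 33x³ + 25x² + 15x − 7.
Step 2: lead(3x⁵ + 20x⁴ + 33x³ + 25x² + 15x − 7) ÷ lead(D) = 3x⁵ ÷ −3x² = −x³. Subtract (−x³)·D = 3x⁵ + 5x⁴ − x³. Remainder: 15x⁴ + 34x³ + 25x² + 15x − 7.
Step 3: lead(15x⁴ + 34x³ + 25x² + 15x − 7) ÷ lead(D) = 15x⁴ ÷ −3x² = −5x². Subtract (−5x²)·D = 15x⁴ + 25x³ − 5x². Remainder: 9x³ + 30x² + 15x − 7.
Step 4: lead(9x³ + 30x² + 15x − 7) ÷ lead(D) = 9x³ ÷ −3x² = −3x. Subtract (−3x)·D = 9x³ + 15x² − 3x. Remainder: 15x² + 18x − 7.
Step 5: lead(15x² + 18x − 7) ÷ lead(D) = 15x² ÷ −3x² = −5. Subtract (−5)·D = 15x² + 25x − 5. Remainder: −7x − 2.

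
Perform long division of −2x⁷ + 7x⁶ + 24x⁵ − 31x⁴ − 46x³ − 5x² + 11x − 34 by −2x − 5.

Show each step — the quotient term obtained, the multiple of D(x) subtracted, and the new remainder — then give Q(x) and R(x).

Step 1: lead(−2x⁷ + 7x⁶ + 24x⁵ − 31x⁴ − 46x³ − 5x² + 11x − 34) ÷ lead(D) = −2x⁷ ÷ −2x = x⁶. Subtract (x⁶)·D = −2x⁷ − 5x⁶. Remainder: 12x⁶ + 24x⁵ − 31x⁴ − 46x³ − 5x² + 11x − 34.
Step 2: lead(12x⁶ + 24x⁵ − 31x⁴ − 46x³ − 5x² + 11x − 34) ÷ lead(D) = 12x⁶ ÷ −2x = −6x⁵. Subtract (−6x⁵)·D = 12x⁶ + 30x⁵. Remainder: −6x⁵ − 31x⁴ − 46x³ − 5x² + 11x − 34.
Step 3: lead(−6x⁵ − 31x⁴ − 46x³ − 5x² + 11x − 34) ÷ lead(D) = −6x⁵ ÷ −2x = 3x⁴. Subtract (3x⁴)·D = −6x⁵ − 15x⁴. Remainder: −16x⁴ − 46x³ − 5x² + 11x − 34.
Step 4: lead(−16x⁴ − 46x³ − 5x² + 11x − 34) ÷ lead(D) = −16x⁴ ÷ −2x = 8x³. Subtract (8x³)·D = −16x⁴ − 40x³. Remainder: −6x³ − 5x² + 11x − 34.
Step 5: lead(−6x³ − 5x² + 11x − 34) ÷ lead(D) = −6x³ ÷ −2x = 3x². Subtract (3x²)·D = −6x³ − 15x². Remainder: 10x² + 11x − 34.
Step 6: lead(10x² + 11x − 34) ÷ lead(D) = 10x² ÷ −2x = −5x. Subtract (−5x)·D = 10x² + 25x. Remainder: −14x − 34.
Step 7: lead(−14x − 34) ÷ lead(D) = −14x ÷ −2x = 7. Subtract (7)·D = −14x − 35. Remainder: 1.

Q(x) = x⁶ − 6x⁵ + 3x⁴ + 8x³ + 3x² − 5x + 7; R(x) = 1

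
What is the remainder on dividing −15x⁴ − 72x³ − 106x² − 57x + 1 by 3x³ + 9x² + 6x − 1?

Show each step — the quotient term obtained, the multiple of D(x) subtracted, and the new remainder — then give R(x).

Step 1: lead(−15x⁴ − 72x³ − 106x² − 57x + 1) ÷ lead(D) = −15x⁴ ÷ 3x³ = −5x. Subtract (−5x)·D = −15x⁴ − 45x³ − 30x² + 5x. Remainder: −27x³ − 76x² − 62x + 1.
Step 2: lead(−27x³ − 76x² − 62x + 1) ÷ lead(D) = −27x³ ÷ 3x³ = −9. Subtract (−9)·D = −27x³ − 81x² − 54x + 9. Remainder: 5x² − 8x − 8.

R(x) = 5x² − 8x − 8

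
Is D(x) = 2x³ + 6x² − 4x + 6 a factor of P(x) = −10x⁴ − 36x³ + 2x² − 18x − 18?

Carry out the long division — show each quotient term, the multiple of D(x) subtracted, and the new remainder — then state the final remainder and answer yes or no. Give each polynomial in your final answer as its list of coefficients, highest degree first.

Step 1: lead(−10x⁴ − 36x³ + 2x² − 18x − 18) ÷ lead(D) = −10x⁴ ÷ 2x³ = −5x. Subtract (−5x)·D = −10x⁴ − 30x³ + 20x² − 30x. Remainder: −6x³ − 18x² + 12x − 18.
Step 2: lead(−6x³ − 18x² + 12x − 18) ÷ lead(D) = −6x³ ÷ 2x³ = −3. Subtract (−3)·D = −6x³ − 18x² + 12x − 18. Remainder: 0.

R = [0], so D(x) is a factor of P(x). yes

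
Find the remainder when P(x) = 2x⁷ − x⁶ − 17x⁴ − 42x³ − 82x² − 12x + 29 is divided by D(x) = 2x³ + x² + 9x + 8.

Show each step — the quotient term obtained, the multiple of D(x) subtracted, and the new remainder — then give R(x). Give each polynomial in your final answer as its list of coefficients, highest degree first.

R = [-3]

Step 1: lead(2x⁷ − x⁶ − 17x⁴ − 42x³ − 82x² − 12x + 29) ÷ lead(D) = 2x⁷ ÷ 2x³ = x⁴. Subtract (x⁴)·D = 2x⁷ + x⁶ + 9x⁵ + 8x⁴. Remainder: −2x⁶ − 9x⁵ − 25x⁴ − 42x³ − 82x² − 12x + 29.
Step 2: lead(−2x⁶ − 9x⁵ − 25x⁴ − 42x³ − 82x² − 12x + 29) ÷ lead(D) = −2x⁶ ÷ 2x³ = −x³. Subtract (−x³)·D = −2x⁶ − x⁵ − 9x⁴ − 8x³. Remainder: −8x⁵ − 16x⁴ − 34x³ − 82x² − 12x + 29.
Step 3: lead(−8x⁵ − 16x⁴ − 34x³ − 82x² − 12x + 29) ÷ lead(D) = −8x⁵ ÷ 2x³ = −4x². Subtract (−4x²)·D = −8x⁵ − 4x⁴ − 36x³ − 32x². Remainder: −12x⁴ + 2x³ − 50x² − 12x + 29.
Step 4: lead(−12x⁴ + 2x³ − 50x² − 12x + 29) ÷ lead(D) = −12x⁴ ÷ 2x³ = −6x. Subtract (−6x)·D = −12x⁴ − 6x³ − 54x² − 48x. Remainder: 8x³ + 4x² + 36x + 29.
Step 5: lead(8x³ + 4x² + 36x + 29) ÷ lead(D) = 8x³ ÷ 2x³ = 4. Subtract (4)·D = 8x³ + 4x² + 36x + 32. Remainder: −3.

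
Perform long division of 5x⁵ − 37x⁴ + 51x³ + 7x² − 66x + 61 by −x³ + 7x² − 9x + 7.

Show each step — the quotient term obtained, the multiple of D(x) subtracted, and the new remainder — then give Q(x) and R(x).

Q(x) = −5x² + 2x + 8; R(x) = 4x² − 8x + 5

Step 1: lead(5x⁵ − 37x⁴ + 51x³ + 7x² − 66x + 61) ÷ lead(D) = 5x⁵ ÷ −x³ = −5x². Subtract (−5x²)·D = 5x⁵ − 35x⁴ + 45x³ − 35x². Remainder: −2x⁴ + 6x³ + 42x² − 66x + 61.
Step 2: lead(−2x⁴ + 6x³ + 42x² − 66x + 61) ÷ lead(D) = −2x⁴ ÷ −x³ = 2x. Subtract (2x)·D = −2x⁴ + 14x³ − 18x² + 14x. Remainder: −8x³ + 60x² − 80x + 61.
Step 3: lead(−8x³ + 60x² − 80x + 61) ÷ lead(D) = −8x³ ÷ −x³ = 8. Subtract (8)·D = −8x³ + 56x² − 72x + 56. Remainder: 4x² − 8x + 5.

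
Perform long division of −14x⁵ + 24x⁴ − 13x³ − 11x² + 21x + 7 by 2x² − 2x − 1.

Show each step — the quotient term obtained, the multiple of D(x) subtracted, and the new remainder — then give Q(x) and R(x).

Step 1: lead(−14x⁵ + 24x⁴ − 13x³ − 11x² + 21x + 7) ÷ lead(D) = −14x⁵ ÷ 2x² = −7x³. Subtract (−7x³)·D = −14x⁵ + 14x⁴ + 7x³. Remainder: 10x⁴ − 20x³ − 11x² + 21x + 7.
Step 2: lead(10x⁴ − 20x³ − 11x² + 21x + 7) ÷ lead(D) = 10x⁴ ÷ 2x² = 5x². Subtract (5x²)·D = 10x⁴ − 10x³ − 5x². Remainder: −10x³ − 6x² + 21x + 7.
Step 3: lead(−10x³ − 6x² + 21x + 7) ÷ lead(D) = −10x³ ÷ 2x² = −5x. Subtract (−5x)·D = −10x³ + 10x² + 5x. Remainder: −16x² + 16x + 7.
Step 4: lead(−16x² + 16x + 7) ÷ lead(D) = −16x² ÷ 2x² = −8. Subtract (−8)·D = −16x² + 16x + 8. Remainder: −1.

Q(x) = −7x³ + 5x² − 5x − 8; R(x) = −1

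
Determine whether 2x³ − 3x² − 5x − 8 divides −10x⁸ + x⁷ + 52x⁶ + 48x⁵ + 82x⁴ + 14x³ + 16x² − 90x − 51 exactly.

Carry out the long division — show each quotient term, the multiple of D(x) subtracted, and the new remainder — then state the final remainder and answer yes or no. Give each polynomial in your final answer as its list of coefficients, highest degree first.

R = [1, 5], so D(x) is not a factor of P(x). no

Step 1: lead(−10x⁸ + x⁷ + 52x⁶ + 48x⁵ + 82x⁴ + 14x³ + 16x² − 90x − 51) ÷ lead(D) = −10x⁸ ÷ 2x³ = −5x⁵. Subtract (−5x⁵)·D = −10x⁸ + 15x⁷ + 25x⁶ + 40x⁵. Remainder: −14x⁷ + 27x⁶ + 8x⁵ + 82x⁴ + 14x³ + 16x² − 90x − 51.
Step 2: lead(−14x⁷ + 27x⁶ + 8x⁵ + 82x⁴ + 14x³ + 16x² − 90x − 51) ÷ lead(D) = −14x⁷ ÷ 2x³ = −7x⁴. Subtract (−7x⁴)·D = −14x⁷ + 21x⁶ + 35x⁵ + 56x⁴. Remainder: 6x⁶ − 27x⁵ + 26x⁴ + 14x³ + 16x² − 90x − 51.
Step 3: lead(6x⁶ − 27x⁵ + 26x⁴ + 14x³ + 16x² − 90x − 51) ÷ lead(D) = 6x⁶ ÷ 2x³ = 3x³. Subtract (3x³)·D = 6x⁶ − 9x⁵ − 15x⁴ − 24x³. Remainder: −18x⁵ + 41x⁴ + 38x³ + 16x² − 90x − 51.
Step 4: lead(−18x⁵ + 41x⁴ + 38x³ + 16x² − 90x − 51) ÷ lead(D) = −18x⁵ ÷ 2x³ = −9x². Subtract (−9x²)·D = −18x⁵ + 27x⁴ + 45x³ + 72x². Remainder: 14x⁴ − 7x³ − 56x² − 90x − 51.
Step 5: lead(14x⁴ − 7x³ − 56x² − 90x − 51) ÷ lead(D) = 14x⁴ ÷ 2x³ = 7x. Subtract (7x)·D = 14x⁴ − 21x³ − 35x² − 56x. Remainder: 14x³ − 21x² − 34x − 51.
Step 6: lead(14x³ − 21x² − 34x − 51) ÷ lead(D) = 14x³ ÷ 2x³ = 7. Subtract (7)·D = 14x³ − 21x² − 35x − 56. Remainder: x + 5.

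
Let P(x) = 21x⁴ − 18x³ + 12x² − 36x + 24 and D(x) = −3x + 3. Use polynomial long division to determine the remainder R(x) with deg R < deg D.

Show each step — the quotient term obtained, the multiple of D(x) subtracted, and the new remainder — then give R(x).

Step 1: lead(21x⁴ − 18x³ + 12x² − 36x + 24) ÷ lead(D) = 21x⁴ ÷ −3x = −7x³. Subtract (−7x³)·D = 21x⁴ − 21x³. Remainder: 3x³ + 12x² − 36x + 24.
Step 2: lead(3x³ + 12x² − 36x + 24) ÷ lead(D) = 3x³ ÷ −3x = −x². Subtract (−x²)·D = 3x³ − 3x². Remainder: 15x² − 36x + 24.
Step 3: lead(15x² − 36x + 24) ÷ lead(D) = 15x² ÷ −3x = −5x. Subtract (−5x)·D = 15x² − 15x. Remainder: −21x + 24.
Step 4: lead(−21x + 24) ÷ lead(D) = −21x ÷ −3x = 7. Subtract (7)·D = −21x + 21. Remainder: 3.

R(x) = 3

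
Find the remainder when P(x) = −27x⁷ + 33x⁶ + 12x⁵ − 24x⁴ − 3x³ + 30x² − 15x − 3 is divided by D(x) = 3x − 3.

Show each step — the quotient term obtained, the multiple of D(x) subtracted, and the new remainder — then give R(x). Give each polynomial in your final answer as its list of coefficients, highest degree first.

Step 1: lead(−27x⁷ + 33x⁶ + 12x⁵ − 24x⁴ − 3x³ + 30x² − 15x − 3) ÷ lead(D) = −27x⁷ ÷ 3x = −9x⁶. Subtract (−9x⁶)·D = −27x⁷ + 27x⁶. Remainder: 6x⁶ + 12x⁵ − 24x⁴ − 3x³ + 30x² − 15x − 3.
Step 2: lead(6x⁶ + 12x⁵ − 24x⁴ − 3x³ + 30x² − 15x − 3) ÷ lead(D) = 6x⁶ ÷ 3x = 2x⁵. Subtract (2x⁵)·D = 6x⁶ − 6x⁵. Remainder: 18x⁵ − 24x⁴ − 3x³ + 30x² − 15x − 3.
Step 3: lead(18x⁵ − 24x⁴ − 3x³ + 30x² − 15x − 3) ÷ lead(D) = 18x⁵ ÷ 3x = 6x⁴. Subtract (6x⁴)·D = 18x⁵ − 18x⁴. Remainder: −6x⁴ − 3x³ + 30x² − 15x − 3.
Step 4: lead(−6x⁴ − 3x³ + 30x² − 15x − 3) ÷ lead(D) = −6x⁴ ÷ 3x = −2x³. Subtract (−2x³)·D = −6x⁴ + 6x³. Remainder: −9x³ + 30x² − 15x − 3.
Step 5: lead(−9x³ + 30x² − 15x − 3) ÷ lead(D) = −9x³ ÷ 3x = −3x². Subtract (−3x²)·D = −9x³ + 9x². Remainder: 21x² − 15x − 3.
Step 6: lead(21x² − 15x − 3) ÷ lead(D) = 21x² ÷ 3x = 7x. Subtract (7x)·D = 21x² − 21x. Remainder: 6x − 3.
Step 7: lead(6x − 3) ÷ lead(D) = 6x ÷ 3x = 2. Subtract (2)·D = 6x − 6. Remainder: 3.

R = [3]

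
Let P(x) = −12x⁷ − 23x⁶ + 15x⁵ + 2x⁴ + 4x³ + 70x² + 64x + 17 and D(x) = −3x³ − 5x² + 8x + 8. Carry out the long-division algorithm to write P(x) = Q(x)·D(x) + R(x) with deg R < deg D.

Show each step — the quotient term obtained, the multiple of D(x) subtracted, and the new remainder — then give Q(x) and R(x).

Step 1: lead(−12x⁷ − 23x⁶ + 15x⁵ + 2x⁴ + 4x³ + 70x² + 64x + 17) ÷ lead(D) = −12x⁷ ÷ −3x³ = 4x⁴. Subtract (4x⁴)·D = −12x⁷ − 20x⁶ + 32x⁵ + 32x⁴. Remainder: −3x⁶ − 17x⁵ − 30x⁴ + 4x³ + 70x² + 64x + 17.
Step 2: lead(−3x⁶ − 17x⁵ − 30x⁴ + 4x³ + 70x² + 64x + 17) ÷ lead(D) = −3x⁶ ÷ −3x³ = x³. Subtract (x³)·D = −3x⁶ − 5x⁵ + 8x⁴ + 8x³. Remainder: −12x⁵ − 38x⁴ − 4x³ + 70x² + 64x + 17.
Step 3: lead(−12x⁵ − 38x⁴ − 4x³ + 70x² + 64x + 17) ÷ lead(D) = −12x⁵ ÷ −3x³ = 4x². Subtract (4x²)·D = −12x⁵ − 20x⁴ + 32x³ + 32x². Remainder: −18x⁴ − 36x³ + 38x² + 64x + 17.
Step 4: lead(−18x⁴ − 36x³ + 38x² + 64x + 17) ÷ lead(D) = −18x⁴ ÷ −3x³ = 6x. Subtract (6x)·D = −18x⁴ − 30x³ + 48x² + 48x. Remainder: −6x³ − 10x² + 16x + 17.
Step 5: lead(−6x³ − 10x² + 16x + 17) ÷ lead(D) = −6x³ ÷ −3x³ = 2. Subtract (2)·D = −6x³ − 10x² + 16x + 16. Remainder: 1.

Q(x) = 4x⁴ + x³ + 4x² + 6x + 2; R(x) = 1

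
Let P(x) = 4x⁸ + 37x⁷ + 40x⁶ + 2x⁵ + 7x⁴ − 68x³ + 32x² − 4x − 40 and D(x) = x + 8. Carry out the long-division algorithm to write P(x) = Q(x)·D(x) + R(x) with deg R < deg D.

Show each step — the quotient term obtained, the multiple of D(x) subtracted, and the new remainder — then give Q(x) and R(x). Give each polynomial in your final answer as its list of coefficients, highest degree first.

Step 1: lead(4x⁸ + 37x⁷ + 40x⁶ + 2x⁵ + 7x⁴ − 68x³ + 32x² − 4x − 40) ÷ lead(D) = 4x⁸ ÷ x = 4x⁷. Subtract (4x⁷)·D = 4x⁸ + 32x⁷. Remainder: 5x⁷ + 40x⁶ + 2x⁵ + 7x⁴ − 68x³ + 32x² − 4x − 40.
Step 2: lead(5x⁷ + 40x⁶ + 2x⁵ + 7x⁴ − 68x³ + 32x² − 4x − 40) ÷ lead(D) = 5x⁷ ÷ x = 5x⁶. Subtract (5x⁶)·D = 5x⁷ + 40x⁶. Remainder: 2x⁵ + 7x⁴ − 68x³ + 32x² − 4x − 40.
Step 3: lead(2x⁵ + 7x⁴ − 68x³ + 32x² − 4x − 40) ÷ lead(D) = 2x⁵ ÷ x = 2x⁴. Subtract (2x⁴)·D = 2x⁵ + 16x⁴. Remainder: −9x⁴ − 68x³ + 32x² − 4x − 40.
Step 4: lead(−9x⁴ − 68x³ + 32x² − 4x − 40) ÷ lead(D) = −9x⁴ ÷ x = −9x³. Subtract (−9x³)·D = −9x⁴ − 72x³. Remainder: 4x³ + 32x² − 4x − 40.
Step 5: lead(4x³ + 32x² − 4x − 40) ÷ lead(D) = 4x³ ÷ x = 4x². Subtract (4x²)·D = 4x³ + 32x². Remainder: −4x − 40.
Step 6: lead(−4x − 40) ÷ lead(D) = −4x ÷ x = −4. Subtract (−4)·D = −4x − 32. Remainder: −8.

Q = [4, 5, 0, 2, -9, 4, 0, -4]; R = [-8]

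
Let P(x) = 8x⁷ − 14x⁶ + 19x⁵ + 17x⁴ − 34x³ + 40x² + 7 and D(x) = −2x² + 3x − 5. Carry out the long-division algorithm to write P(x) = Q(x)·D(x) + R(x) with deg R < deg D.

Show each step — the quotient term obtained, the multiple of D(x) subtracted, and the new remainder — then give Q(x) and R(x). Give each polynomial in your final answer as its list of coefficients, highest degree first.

Q = [-4, 1, 2, -8, 0, 0]; R = [7]

Step 1: lead(8x⁷ − 14x⁶ + 19x⁵ + 17x⁴ − 34x³ + 40x² + 7) ÷ lead(D) = 8x⁷ ÷ −2x² = −4x⁵. Subtract (−4x⁵)·D = 8x⁷ − 12x⁶ + 20x⁵. Remainder: −2x⁶ − x⁵ + 17x⁴ − 34x³ + 40x² + 7.
Step 2: lead(−2x⁶ − x⁵ + 17x⁴ − 34x³ + 40x² + 7) ÷ lead(D) = −2x⁶ ÷ −2x² = x⁴. Subtract (x⁴)·D = −2x⁶ + 3x⁵ − 5x⁴. Remainder: −4x⁵ + 22x⁴ − 34x³ + 40x² + 7.
Step 3: lead(−4x⁵ + 22x⁴ − 34x³ + 40x² + 7) ÷ lead(D) = −4x⁵ ÷ −2x² = 2x³. Subtract (2x³)·D = −4x⁵ + 6x⁴ − 10x³. Remainder: 16x⁴ − 24x³ + 40x² + 7.
Step 4: lead(16x⁴ − 24x³ + 40x² + 7) ÷ lead(D) = 16x⁴ ÷ −2x² = −8x². Subtract (−8x²)·D = 16x⁴ − 24x³ + 40x². Remainder: 7.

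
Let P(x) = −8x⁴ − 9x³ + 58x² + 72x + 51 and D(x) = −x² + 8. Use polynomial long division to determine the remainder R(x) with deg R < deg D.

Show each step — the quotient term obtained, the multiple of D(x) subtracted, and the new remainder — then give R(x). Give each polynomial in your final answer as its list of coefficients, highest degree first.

R = [3]

Step 1: lead(−8x⁴ − 9x³ + 58x² + 72x + 51) ÷ lead(D) = −8x⁴ ÷ −x² = 8x². Subtract (8x²)·D = −8x⁴ + 64x². Remainder: −9x³ − 6x² + 72x + 51.
Step 2: lead(−9x³ − 6x² + 72x + 51) ÷ lead(D) = −9x³ ÷ −x² = 9x. Subtract (9x)·D = −9x³ + 72x. Remainder: −6x² + 51.
Step 3: lead(−6x² + 51) ÷ lead(D) = −6x² ÷ −x² = 6. Subtract (6)·D = −6x² + 48. Remainder: 3.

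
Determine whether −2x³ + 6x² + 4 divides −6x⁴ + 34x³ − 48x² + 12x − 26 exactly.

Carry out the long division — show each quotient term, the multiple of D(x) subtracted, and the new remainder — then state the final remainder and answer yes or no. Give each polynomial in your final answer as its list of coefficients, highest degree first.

R = [6], so D(x) is not a factor of P(x). no

Step 1: lead(−6x⁴ + 34x³ − 48x² + 12x − 26) ÷ lead(D) = −6x⁴ ÷ −2x³ = 3x. Subtract (3x)·D = −6x⁴ + 18x³ + 12x. Remainder: 16x³ − 48x² − 26.
Step 2: lead(16x³ − 48x² − 26) ÷ lead(D) = 16x³ ÷ −2x³ = −8. Subtract (−8)·D = 16x³ − 48x² − 32. Remainder: 6.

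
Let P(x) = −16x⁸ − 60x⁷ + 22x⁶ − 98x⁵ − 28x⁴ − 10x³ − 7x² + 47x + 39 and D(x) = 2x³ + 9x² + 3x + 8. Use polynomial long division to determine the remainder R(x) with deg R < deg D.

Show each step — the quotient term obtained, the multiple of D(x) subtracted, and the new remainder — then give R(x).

R(x) = −1

Step 1: lead(−16x⁸ − 60x⁷ + 22x⁶ − 98x⁵ − 28x⁴ − 10x³ − 7x² + 47x + 39) ÷ lead(D) = −16x⁸ ÷ 2x³ = −8x⁵. Subtract (−8x⁵)·D = −16x⁸ − 72x⁷ − 24x⁶ − 64x⁵. Remainder: 12x⁷ + 46x⁶ − 34x⁵ − 28x⁴ − 10x³ − 7x² + 47x + 39.
Step 2: lead(12x⁷ + 46x⁶ − 34x⁵ − 28x⁴ − 10x³ − 7x² + 47x + 39) ÷ lead(D) = 12x⁷ ÷ 2x³ = 6x⁴. Subtract (6x⁴)·D = 12x⁷ + 54x⁶ + 18x⁵ + 48x⁴. Remainder: −8x⁶ − 52x⁵ − 76x⁴ − 10x³ − 7x² + 47x + 39.
Step 3: lead(−8x⁶ − 52x⁵ − 76x⁴ − 10x³ − 7x² + 47x + 39) ÷ lead(D) = −8x⁶ ÷ 2x³ = −4x³. Subtract (−4x³)·D = −8x⁶ − 36x⁵ − 12x⁴ − 32x³. Remainder: −16x⁵ − 64x⁴ + 22x³ − 7x² + 47x + 39.
Step 4: lead(−16x⁵ − 64x⁴ + 22x³ − 7x² + 47x + 39) ÷ lead(D) = −16x⁵ ÷ 2x³ = −8x². Subtract (−8x²)·D = −16x⁵ − 72x⁴ − 24x³ − 64x². Remainder: 8x⁴ + 46x³ + 57x² + 47x + 39.
Step 5: lead(8x⁴ + 46x³ + 57x² + 47x + 39) ÷ lead(D) = 8x⁴ ÷ 2x³ = 4x. Subtract (4x)·D = 8x⁴ + 36x³ + 12x² + 32x. Remainder: 10x³ + 45x² + 15x + 39.
Step 6: lead(10x³ + 45x² + 15x + 39) ÷ lead(D) = 10x³ ÷ 2x³ = 5. Subtract (5)·D = 10x³ + 45x² + 15x + 40. Remainder: −1.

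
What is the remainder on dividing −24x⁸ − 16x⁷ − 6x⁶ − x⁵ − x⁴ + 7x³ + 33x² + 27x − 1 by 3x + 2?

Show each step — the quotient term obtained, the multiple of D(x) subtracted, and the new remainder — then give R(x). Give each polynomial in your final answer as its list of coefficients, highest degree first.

Step 1: lead(−24x⁸ − 16x⁷ − 6x⁶ − x⁵ − x⁴ + 7x³ + 33x² + 27x − 1) ÷ lead(D) = −24x⁸ ÷ 3x = −8x⁷. Subtract (−8x⁷)·D = −24x⁸ − 16x⁷. Remainder: −6x⁶ − x⁵ − x⁴ + 7x³ + 33x² + 27x − 1.
Step 2: lead(−6x⁶ − x⁵ − x⁴ + 7x³ + 33x² + 27x − 1) ÷ lead(D) = −6x⁶ ÷ 3x = −2x⁵. Subtract (−2x⁵)·D = −6x⁶ − 4x⁵. Remainder: 3x⁵ − x⁴ + 7x³ + 33x² + 27x − 1.
Step 3: lead(3x⁵ − x⁴ + 7x³ + 33x² + 27x − 1) ÷ lead(D) = 3x⁵ ÷ 3x = x⁴. Subtract (x⁴)·D = 3x⁵ + 2x⁴. Remainder: −3x⁴ + 7x³ + 33x² + 27x − 1.
Step 4: lead(−3x⁴ + 7x³ + 33x² + 27x − 1) ÷ lead(D) = −3x⁴ ÷ 3x = −x³. Subtract (−x³)·D = −3x⁴ − 2x³. Remainder: 9x³ + 33x² + 27x − 1.
Step 5: lead(9x³ + 33x² + 27x − 1) ÷ lead(D) = 9x³ ÷ 3x = 3x². Subtract (3x²)·D = 9x³ + 6x². Remainder: 27x² + 27x − 1.
Step 6: lead(27x² + 27x − 1) ÷ lead(D) = 27x² ÷ 3x = 9x. Subtract (9x)·D = 27x² + 18x. Remainder: 9x − 1.
Step 7: lead(9x − 1) ÷ lead(D) = 9x ÷ 3x = 3. Subtract (3)·D = 9x + 6. Remainder: −7.

R = [-7]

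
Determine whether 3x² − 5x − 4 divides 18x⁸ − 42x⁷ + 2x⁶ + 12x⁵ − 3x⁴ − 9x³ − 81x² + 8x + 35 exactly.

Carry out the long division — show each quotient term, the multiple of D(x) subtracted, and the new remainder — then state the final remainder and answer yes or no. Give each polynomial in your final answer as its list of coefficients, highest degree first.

R = [5, 7], so D(x) is not a factor of P(x). no

Step 1: lead(18x⁸ − 42x⁷ + 2x⁶ + 12x⁵ − 3x⁴ − 9x³ − 81x² + 8x + 35) ÷ lead(D) = 18x⁸ ÷ 3x² = 6x⁶. Subtract (6x⁶)·D = 18x⁸ − 30x⁷ − 24x⁶. Remainder: −12x⁷ + 26x⁶ + 12x⁵ − 3x⁴ − 9x³ − 81x² + 8x + 35.
Step 2: lead(−12x⁷ + 26x⁶ + 12x⁵ − 3x⁴ − 9x³ − 81x² + 8x + 35) ÷ lead(D) = −12x⁷ ÷ 3x² = −4x⁵. Subtract (−4x⁵)·D = −12x⁷ + 20x⁶ + 16x⁵. Remainder: 6x⁶ − 4x⁵ − 3x⁴ − 9x³ − 81x² + 8x + 35.
Step 3: lead(6x⁶ − 4x⁵ − 3x⁴ − 9x³ − 81x² + 8x + 35) ÷ lead(D) = 6x⁶ ÷ 3x² = 2x⁴. Subtract (2x⁴)·D = 6x⁶ − 10x⁵ − 8x⁴. Remainder: 6x⁵ + 5x⁴ − 9x³ − 81x² + 8x + 35.
Step 4: lead(6x⁵ + 5x⁴ − 9x³ − 81x² + 8x + 35) ÷ lead(D) = 6x⁵ ÷ 3x² = 2x³. Subtract (2x³)·D = 6x⁵ − 10x⁴ − 8x³. Remainder: 15x⁴ − x³ − 81x² + 8x + 35.
Step 5: lead(15x⁴ − x³ − 81x² + 8x + 35) ÷ lead(D) = 15x⁴ ÷ 3x² = 5x². Subtract (5x²)·D = 15x⁴ − 25x³ − 20x². Remainder: 24x³ − 61x² + 8x + 35.
Step 6: lead(24x³ − 61x² + 8x + 35) ÷ lead(D) = 24x³ ÷ 3x² = 8x. Subtract (8x)·D = 24x³ − 40x² − 32x. Remainder: −21x² + 40x + 35.
Step 7: lead(−21x² + 40x + 35) ÷ lead(D) = −21x² ÷ 3x² = −7. Subtract (−7)·D = −21x² + 35x + 28. Remainder: 5x + 7.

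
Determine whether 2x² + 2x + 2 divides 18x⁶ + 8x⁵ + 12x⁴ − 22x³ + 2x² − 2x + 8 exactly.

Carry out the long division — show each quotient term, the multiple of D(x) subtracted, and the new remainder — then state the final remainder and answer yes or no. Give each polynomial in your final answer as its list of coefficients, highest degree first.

R = [-6], so D(x) is not a factor of P(x). no

Step 1: lead(18x⁶ + 8x⁵ + 12x⁴ − 22x³ + 2x² − 2x + 8) ÷ lead(D) = 18x⁶ ÷ 2x² = 9x⁴. Subtract (9x⁴)·D = 18x⁶ + 18x⁵ + 18x⁴. Remainder: −10x⁵ − 6x⁴ − 22x³ + 2x² − 2x + 8.
Step 2: lead(−10x⁵ − 6x⁴ − 22x³ + 2x² − 2x + 8) ÷ lead(D) = −10x⁵ ÷ 2x² = −5x³. Subtract (−5x³)·D = −10x⁵ − 10x⁴ − 10x³. Remainder: 4x⁴ − 12x³ + 2x² − 2x + 8.
Step 3: lead(4x⁴ − 12x³ + 2x² − 2x + 8) ÷ lead(D) = 4x⁴ ÷ 2x² = 2x². Subtract (2x²)·D = 4x⁴ + 4x³ + 4x². Remainder: −16x³ − 2x² − 2x + 8.
Step 4: lead(−16x³ − 2x² − 2x + 8) ÷ lead(D) = −16x³ ÷ 2x² = −8x. Subtract (−8x)·D = −16x³ − 16x² − 16x. Remainder: 14x² + 14x + 8.
Step 5: lead(14x² + 14x + 8) ÷ lead(D) = 14x² ÷ 2x² = 7. Subtract (7)·D = 14x² + 14x + 14. Remainder: −6.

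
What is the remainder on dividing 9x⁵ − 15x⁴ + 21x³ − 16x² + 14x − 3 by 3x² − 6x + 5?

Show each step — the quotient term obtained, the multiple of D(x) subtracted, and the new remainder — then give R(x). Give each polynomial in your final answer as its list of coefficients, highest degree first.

Step 1: lead(9x⁵ − 15x⁴ + 21x³ − 16x² + 14x − 3) ÷ lead(D) = 9x⁵ ÷ 3x² = 3x³. Subtract (3x³)·D = 9x⁵ − 18x⁴ + 15x³. Remainder: 3x⁴ + 6x³ − 16x² + 14x − 3.
Step 2: lead(3x⁴ + 6x³ − 16x² + 14x − 3) ÷ lead(D) = 3x⁴ ÷ 3x² = x². Subtract (x²)·D = 3x⁴ − 6x³ + 5x². Remainder: 12x³ − 21x² + 14x − 3.
Step 3: lead(12x³ − 21x² + 14x − 3) ÷ lead(D) = 12x³ ÷ 3x² = 4x. Subtract (4x)·D = 12x³ − 24x² + 20x. Remainder: 3x² − 6x − 3.
Step 4: lead(3x² − 6x − 3) ÷ lead(D) = 3x² ÷ 3x² = 1. Subtract (1)·D = 3x² − 6x + 5. Remainder: −8.

R = [-8]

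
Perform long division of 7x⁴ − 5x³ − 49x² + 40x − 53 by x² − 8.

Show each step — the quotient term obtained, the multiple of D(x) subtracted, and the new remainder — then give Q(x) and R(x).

Step 1: lead(7x⁴ − 5x³ − 49x² + 40x − 53) ÷ lead(D) = 7x⁴ ÷ x² = 7x². Subtract (7x²)·D = 7x⁴ − 56x². Remainder: −5x³ + 7x² + 40x − 53.
Step 2: lead(−5x³ + 7x² + 40x − 53) ÷ lead(D) = −5x³ ÷ x² = −5x. Subtract (−5x)·D = −5x³ + 40x. Remainder: 7x² − 53.
Step 3: lead(7x² − 53) ÷ lead(D) = 7x² ÷ x² = 7. Subtract (7)·D = 7x² − 56. Remainder: 3.

Q(x) = 7x² − 5x + 7; R(x) = 3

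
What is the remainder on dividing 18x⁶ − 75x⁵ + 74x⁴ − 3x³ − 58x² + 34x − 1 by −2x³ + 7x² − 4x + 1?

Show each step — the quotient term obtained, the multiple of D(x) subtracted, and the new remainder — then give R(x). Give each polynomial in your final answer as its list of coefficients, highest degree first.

Step 1: lead(18x⁶ − 75x⁵ + 74x⁴ − 3x³ − 58x² + 34x − 1) ÷ lead(D) = 18x⁶ ÷ −2x³ = −9x³. Subtract (−9x³)·D = 18x⁶ − 63x⁵ + 36x⁴ − 9x³. Remainder: −12x⁵ + 38x⁴ + 6x³ − 58x² + 34x − 1.
Step 2: lead(−12x⁵ + 38x⁴ + 6x³ − 58x² + 34x − 1) ÷ lead(D) = −12x⁵ ÷ −2x³ = 6x². Subtract (6x²)·D = −12x⁵ + 42x⁴ − 24x³ + 6x². Remainder: −4x⁴ + 30x³ − 64x² + 34x − 1.
Step 3: lead(−4x⁴ + 30x³ − 64x² + 34x − 1) ÷ lead(D) = −4x⁴ ÷ −2x³ = 2x. Subtract (2x)·D = −4x⁴ + 14x³ − 8x² + 2x. Remainder: 16x³ − 56x² + 32x − 1.
Step 4: lead(16x³ − 56x² + 32x − 1) ÷ lead(D) = 16x³ ÷ −2x³ = −8. Subtract (−8)·D = 16x³ − 56x² + 32x − 8. Remainder: 7.

R = [7]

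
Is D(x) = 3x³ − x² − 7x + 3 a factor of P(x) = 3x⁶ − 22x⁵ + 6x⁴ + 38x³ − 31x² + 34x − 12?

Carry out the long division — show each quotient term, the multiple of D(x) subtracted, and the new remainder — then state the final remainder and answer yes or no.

Step 1: lead(3x⁶ − 22x⁵ + 6x⁴ + 38x³ − 31x² + 34x − 12) ÷ lead(D) = 3x⁶ ÷ 3x³ = x³. Subtract (x³)·D = 3x⁶ − x⁵ − 7x⁴ + 3x³. Remainder: −21x⁵ + 13x⁴ + 35x³ − 31x² + 34x − 12.
Step 2: lead(−21x⁵ + 13x⁴ + 35x³ − 31x² + 34x − 12) ÷ lead(D) = −21x⁵ ÷ 3x³ = −7x². Subtract (−7x²)·D = −21x⁵ + 7x⁴ + 49x³ − 21x². Remainder: 6x⁴ − 14x³ − 10x² + 34x − 12.
Step 3: lead(6x⁴ − 14x³ − 10x² + 34x − 12) ÷ lead(D) = 6x⁴ ÷ 3x³ = 2x. Subtract (2x)·D = 6x⁴ − 2x³ − 14x² + 6x. Remainder: −12x³ + 4x² + 28x − 12.
Step 4: lead(−12x³ + 4x² + 28x − 12) ÷ lead(D) = −12x³ ÷ 3x³ = −4. Subtract (−4)·D = −12x³ + 4x² + 28x − 12. Remainder: 0.

R(x) = 0, so D(x) is a factor of P(x). yes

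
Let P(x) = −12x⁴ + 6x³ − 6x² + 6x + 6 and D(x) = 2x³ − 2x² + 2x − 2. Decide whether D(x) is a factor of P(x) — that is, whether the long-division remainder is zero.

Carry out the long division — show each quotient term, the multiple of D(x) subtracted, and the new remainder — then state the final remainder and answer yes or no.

Step 1: lead(−12x⁴ + 6x³ − 6x² + 6x + 6) ÷ lead(D) = −12x⁴ ÷ 2x³ = −6x. Subtract (−6x)·D = −12x⁴ + 12x³ − 12x² + 12x. Remainder: −6x³ + 6x² − 6x + 6.
Step 2: lead(−6x³ + 6x² − 6x + 6) ÷ lead(D) = −6x³ ÷ 2x³ = −3. Subtract (−3)·D = −6x³ + 6x² − 6x + 6. Remainder: 0.

R(x) = 0, so D(x) is a factor of P(x). yes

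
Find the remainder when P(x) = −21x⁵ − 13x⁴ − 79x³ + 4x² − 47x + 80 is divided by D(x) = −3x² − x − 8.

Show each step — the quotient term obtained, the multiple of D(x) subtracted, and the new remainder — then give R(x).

Step 1: lead(−21x⁵ − 13x⁴ − 79x³ + 4x² − 47x + 80) ÷ lead(D) = −21x⁵ ÷ −3x² = 7x³. Subtract (7x³)·D = −21x⁵ − 7x⁴ − 56x³. Remainder: −6x⁴ − 23x³ + 4x² − 47x + 80.
Step 2: lead(−6x⁴ − 23x³ + 4x² − 47x + 80) ÷ lead(D) = −6x⁴ ÷ −3x² = 2x². Subtract (2x²)·D = −6x⁴ − 2x³ − 16x². Remainder: −21x³ + 20x² − 47x + 80.
Step 3: lead(−21x³ + 20x² − 47x + 80) ÷ lead(D) = −21x³ ÷ −3x² = 7x. Subtract (7x)·D = −21x³ − 7x² − 56x. Remainder: 27x² + 9x + 80.
Step 4: lead(27x² + 9x + 80) ÷ lead(D) = 27x² ÷ −3x² = −9. Subtract (−9)·D = 27x² + 9x + 72. Remainder: 8.

R(x) = 8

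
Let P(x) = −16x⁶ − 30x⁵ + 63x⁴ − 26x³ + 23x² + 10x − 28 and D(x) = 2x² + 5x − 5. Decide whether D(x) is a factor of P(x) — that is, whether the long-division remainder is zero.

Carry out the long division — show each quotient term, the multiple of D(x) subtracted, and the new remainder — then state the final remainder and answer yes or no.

Step 1: lead(−16x⁶ − 30x⁵ + 63x⁴ − 26x³ + 23x² + 10x − 28) ÷ lead(D) = −16x⁶ ÷ 2x² = −8x⁴. Subtract (−8x⁴)·D = −16x⁶ − 40x⁵ + 40x⁴. Remainder: 10x⁵ + 23x⁴ − 26x³ + 23x² + 10x − 28.
Step 2: lead(10x⁵ + 23x⁴ − 26x³ + 23x² + 10x − 28) ÷ lead(D) = 10x⁵ ÷ 2x² = 5x³. Subtract (5x³)·D = 10x⁵ + 25x⁴ − 25x³. Remainder: −2x⁴ − x³ + 23x² + 10x − 28.
Step 3: lead(−2x⁴ − x³ + 23x² + 10x − 28) ÷ lead(D) = −2x⁴ ÷ 2x² = −x². Subtract (−x²)·D = −2x⁴ − 5x³ + 5x². Remainder: 4x³ + 18x² + 10x − 28.
Step 4: lead(4x³ + 18x² + 10x − 28) ÷ lead(D) = 4x³ ÷ 2x² = 2x. Subtract (2x)·D = 4x³ + 10x² − 10x. Remainder: 8x² + 20x − 28.
Step 5: lead(8x² + 20x − 28) ÷ lead(D) = 8x² ÷ 2x² = 4. Subtract (4)·D = 8x² + 20x − 20. Remainder: −8.

R(x) = −8, so D(x) is not a factor of P(x). no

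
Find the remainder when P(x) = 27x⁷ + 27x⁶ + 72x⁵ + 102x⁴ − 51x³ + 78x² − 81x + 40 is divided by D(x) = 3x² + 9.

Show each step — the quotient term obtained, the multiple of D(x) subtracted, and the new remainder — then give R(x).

Step 1: lead(27x⁷ + 27x⁶ + 72x⁵ + 102x⁴ − 51x³ + 78x² − 81x + 40) ÷ lead(D) = 27x⁷ ÷ 3x² = 9x⁵. Subtract (9x⁵)·D = 27x⁷ + 81x⁵. Remainder: 27x⁶ − 9x⁵ + 102x⁴ − 51x³ + 78x² − 81x + 40.
Step 2: lead(27x⁶ − 9x⁵ + 102x⁴ − 51x³ + 78x² − 81x + 40) ÷ lead(D) = 27x⁶ ÷ 3x² = 9x⁴. Subtract (9x⁴)·D = 27x⁶ + 81x⁴. Remainder: −9x⁵ + 21x⁴ − 51x³ + 78x² − 81x + 40.
Step 3: lead(−9x⁵ + 21x⁴ − 51x³ + 78x² − 81x + 40) ÷ lead(D) = −9x⁵ ÷ 3x² = −3x³. Subtract (−3x³)·D = −9x⁵ − 27x³. Remainder: 21x⁴ − 24x³ + 78x² − 81x + 40.
Step 4: lead(21x⁴ − 24x³ + 78x² − 81x + 40) ÷ lead(D) = 21x⁴ ÷ 3x² = 7x². Subtract (7x²)·D = 21x⁴ + 63x². Remainder: −24x³ + 15x² − 81x + 40.
Step 5: lead(−24x³ + 15x² − 81x + 40) ÷ lead(D) = −24x³ ÷ 3x² = −8x. Subtract (−8x)·D = −24x³ − 72x. Remainder: 15x² − 9x + 40.
Step 6: lead(15x² − 9x + 40) ÷ lead(D) = 15x² ÷ 3x² = 5. Subtract (5)·D = 15x² + 45. Remainder: −9x − 5.

R(x) = −9x − 5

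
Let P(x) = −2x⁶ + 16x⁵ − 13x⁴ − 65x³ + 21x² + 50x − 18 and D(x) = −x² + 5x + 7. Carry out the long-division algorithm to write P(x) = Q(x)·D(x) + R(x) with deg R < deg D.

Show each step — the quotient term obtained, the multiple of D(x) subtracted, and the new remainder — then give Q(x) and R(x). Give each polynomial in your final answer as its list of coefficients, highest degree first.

Q = [2, -6, -3, 8, -2]; R = [4, -4]

Step 1: lead(−2x⁶ + 16x⁵ − 13x⁴ − 65x³ + 21x² + 50x − 18) ÷ lead(D) = −2x⁶ ÷ −x² = 2x⁴. Subtract (2x⁴)·D = −2x⁶ + 10x⁵ + 14x⁴. Remainder: 6x⁵ − 27x⁴ − 65x³ + 21x² + 50x − 18.
Step 2: lead(6x⁵ − 27x⁴ − 65x³ + 21x² + 50x − 18) ÷ lead(D) = 6x⁵ ÷ −x² = −6x³. Subtract (−6x³)·D = 6x⁵ − 30x⁴ − 42x³. Remainder: 3x⁴ − 23x³ + 21x² + 50x − 18.
Step 3: lead(3x⁴ − 23x³ + 21x² + 50x − 18) ÷ lead(D) = 3x⁴ ÷ −x² = −3x². Subtract (−3x²)·D = 3x⁴ − 15x³ − 21x². Remainder: −8x³ + 42x² + 50x − 18.
Step 4: lead(−8x³ + 42x² + 50x − 18) ÷ lead(D) = −8x³ ÷ −x² = 8x. Subtract (8x)·D = −8x³ + 40x² + 56x. Remainder: 2x² − 6x − 18.
Step 5: lead(2x² − 6x − 18) ÷ lead(D) = 2x² ÷ −x² = −2. Subtract (−2)·D = 2x² − 10x − 14. Remainder: 4x − 4.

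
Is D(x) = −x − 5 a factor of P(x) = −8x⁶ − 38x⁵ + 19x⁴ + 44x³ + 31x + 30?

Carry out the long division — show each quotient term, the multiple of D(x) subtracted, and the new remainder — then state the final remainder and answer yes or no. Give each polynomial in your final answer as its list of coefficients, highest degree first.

Step 1: lead(−8x⁶ − 38x⁵ + 19x⁴ + 44x³ + 31x + 30) ÷ lead(D) = −8x⁶ ÷ −x = 8x⁵. Subtract (8x⁵)·D = −8x⁶ − 40x⁵. Remainder: 2x⁵ + 19x⁴ + 44x³ + 31x + 30.
Step 2: lead(2x⁵ + 19x⁴ + 44x³ + 31x + 30) ÷ lead(D) = 2x⁵ ÷ −x = −2x⁴. Subtract (−2x⁴)·D = 2x⁵ + 10x⁴. Remainder: 9x⁴ + 44x³ + 31x + 30.
Step 3: lead(9x⁴ + 44x³ + 31x + 30) ÷ lead(D) = 9x⁴ ÷ −x = −9x³. Subtract (−9x³)·D = 9x⁴ + 45x³. Remainder: −x³ + 31x + 30.
Step 4: lead(−x³ + 31x + 30) ÷ lead(D) = −x³ ÷ −x = x². Subtract (x²)·D = −x³ − 5x². Remainder: 5x² + 31x + 30.
Step 5: lead(5x² + 31x + 30) ÷ lead(D) = 5x² ÷ −x = −5x. Subtract (−5x)·D = 5x² + 25x. Remainder: 6x + 30.
Step 6: lead(6x + 30) ÷ lead(D) = 6x ÷ −x = −6. Subtract (−6)·D = 6x + 30. Remainder: 0.

R = [0], so D(x) is a factor of P(x). yes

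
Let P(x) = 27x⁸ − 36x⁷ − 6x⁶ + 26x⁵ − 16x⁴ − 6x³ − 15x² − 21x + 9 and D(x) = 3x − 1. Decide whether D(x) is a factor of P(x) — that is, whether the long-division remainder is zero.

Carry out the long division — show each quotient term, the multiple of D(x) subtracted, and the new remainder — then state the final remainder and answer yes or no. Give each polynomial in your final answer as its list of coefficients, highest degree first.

Step 1: lead(27x⁸ − 36x⁷ − 6x⁶ + 26x⁵ − 16x⁴ − 6x³ − 15x² − 21x + 9) ÷ lead(D) = 27x⁸ ÷ 3x = 9x⁷. Subtract (9x⁷)·D = 27x⁸ − 9x⁷. Remainder: −27x⁷ − 6x⁶ + 26x⁵ − 16x⁴ − 6x³ − 15x² − 21x + 9.
Step 2: lead(−27x⁷ − 6x⁶ + 26x⁵ − 16x⁴ − 6x³ − 15x² − 21x + 9) ÷ lead(D) = −27x⁷ ÷ 3x = −9x⁶. Subtract (−9x⁶)·D = −27x⁷ + 9x⁶. Remainder: −15x⁶ + 26x⁵ − 16x⁴ − 6x³ − 15x² − 21x + 9.
Step 3: lead(−15x⁶ + 26x⁵ − 16x⁴ − 6x³ − 15x² − 21x + 9) ÷ lead(D) = −15x⁶ ÷ 3x = −5x⁵. Subtract (−5x⁵)·D = −15x⁶ + 5x⁵. Remainder: 21x⁵ − 16x⁴ − 6x³ − 15x² − 21x + 9.
Step 4: lead(21x⁵ − 16x⁴ − 6x³ − 15x² − 21x + 9) ÷ lead(D) = 21x⁵ ÷ 3x = 7x⁴. Subtract (7x⁴)·D = 21x⁵ − 7x⁴. Remainder: −9x⁴ − 6x³ − 15x² − 21x + 9.
Step 5: lead(−9x⁴ − 6x³ − 15x² − 21x + 9) ÷ lead(D) = −9x⁴ ÷ 3x = −3x³. Subtract (−3x³)·D = −9x⁴ + 3x³. Remainder: −9x³ − 15x² − 21x + 9.
Step 6: lead(−9x³ − 15x² − 21x + 9) ÷ lead(D) = −9x³ ÷ 3x = −3x². Subtract (−3x²)·D = −9x³ + 3x². Remainder: −18x² − 21x + 9.
Step 7: lead(−18x² − 21x + 9) ÷ lead(D) = −18x² ÷ 3x = −6x. Subtract (−6x)·D = −18x² + 6x. Remainder: −27x + 9.
Step 8: lead(−27x + 9) ÷ lead(D) = −27x ÷ 3x = −9. Subtract (−9)·D = −27x + 9. Remainder: 0.

R = [0], so D(x) is a factor of P(x). yes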